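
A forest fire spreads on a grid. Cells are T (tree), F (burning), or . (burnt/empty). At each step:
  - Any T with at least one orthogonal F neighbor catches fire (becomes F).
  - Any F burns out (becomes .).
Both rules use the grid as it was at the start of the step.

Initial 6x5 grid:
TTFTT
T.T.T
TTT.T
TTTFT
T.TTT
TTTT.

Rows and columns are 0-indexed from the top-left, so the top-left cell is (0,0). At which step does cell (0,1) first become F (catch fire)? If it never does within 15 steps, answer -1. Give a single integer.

Step 1: cell (0,1)='F' (+6 fires, +2 burnt)
  -> target ignites at step 1
Step 2: cell (0,1)='.' (+8 fires, +6 burnt)
Step 3: cell (0,1)='.' (+5 fires, +8 burnt)
Step 4: cell (0,1)='.' (+3 fires, +5 burnt)
Step 5: cell (0,1)='.' (+1 fires, +3 burnt)
Step 6: cell (0,1)='.' (+0 fires, +1 burnt)
  fire out at step 6

1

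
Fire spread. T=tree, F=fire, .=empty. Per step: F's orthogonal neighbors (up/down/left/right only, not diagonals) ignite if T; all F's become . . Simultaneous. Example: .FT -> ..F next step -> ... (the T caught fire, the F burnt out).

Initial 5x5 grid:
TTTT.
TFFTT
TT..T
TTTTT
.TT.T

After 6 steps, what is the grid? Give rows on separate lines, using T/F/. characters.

Step 1: 5 trees catch fire, 2 burn out
  TFFT.
  F..FT
  TF..T
  TTTTT
  .TT.T
Step 2: 5 trees catch fire, 5 burn out
  F..F.
  ....F
  F...T
  TFTTT
  .TT.T
Step 3: 4 trees catch fire, 5 burn out
  .....
  .....
  ....F
  F.FTT
  .FT.T
Step 4: 3 trees catch fire, 4 burn out
  .....
  .....
  .....
  ...FF
  ..F.T
Step 5: 1 trees catch fire, 3 burn out
  .....
  .....
  .....
  .....
  ....F
Step 6: 0 trees catch fire, 1 burn out
  .....
  .....
  .....
  .....
  .....

.....
.....
.....
.....
.....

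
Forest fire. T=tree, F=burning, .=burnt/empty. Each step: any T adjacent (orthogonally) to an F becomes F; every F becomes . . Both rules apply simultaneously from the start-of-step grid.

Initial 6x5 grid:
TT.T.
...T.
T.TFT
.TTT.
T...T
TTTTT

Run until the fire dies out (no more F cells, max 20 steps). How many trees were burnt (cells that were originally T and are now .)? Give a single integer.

Answer: 7

Derivation:
Step 1: +4 fires, +1 burnt (F count now 4)
Step 2: +2 fires, +4 burnt (F count now 2)
Step 3: +1 fires, +2 burnt (F count now 1)
Step 4: +0 fires, +1 burnt (F count now 0)
Fire out after step 4
Initially T: 17, now '.': 20
Total burnt (originally-T cells now '.'): 7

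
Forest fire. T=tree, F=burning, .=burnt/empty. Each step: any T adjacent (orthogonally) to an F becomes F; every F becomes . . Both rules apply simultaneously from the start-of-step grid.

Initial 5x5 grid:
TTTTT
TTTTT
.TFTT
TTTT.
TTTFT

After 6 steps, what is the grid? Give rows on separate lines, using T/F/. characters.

Step 1: 7 trees catch fire, 2 burn out
  TTTTT
  TTFTT
  .F.FT
  TTFF.
  TTF.F
Step 2: 6 trees catch fire, 7 burn out
  TTFTT
  TF.FT
  ....F
  TF...
  TF...
Step 3: 6 trees catch fire, 6 burn out
  TF.FT
  F...F
  .....
  F....
  F....
Step 4: 2 trees catch fire, 6 burn out
  F...F
  .....
  .....
  .....
  .....
Step 5: 0 trees catch fire, 2 burn out
  .....
  .....
  .....
  .....
  .....
Step 6: 0 trees catch fire, 0 burn out
  .....
  .....
  .....
  .....
  .....

.....
.....
.....
.....
.....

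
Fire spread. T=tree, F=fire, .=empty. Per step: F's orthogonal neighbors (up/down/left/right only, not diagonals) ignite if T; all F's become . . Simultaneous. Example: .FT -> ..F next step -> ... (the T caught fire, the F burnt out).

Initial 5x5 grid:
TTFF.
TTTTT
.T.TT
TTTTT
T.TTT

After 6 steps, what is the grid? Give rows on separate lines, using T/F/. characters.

Step 1: 3 trees catch fire, 2 burn out
  TF...
  TTFFT
  .T.TT
  TTTTT
  T.TTT
Step 2: 4 trees catch fire, 3 burn out
  F....
  TF..F
  .T.FT
  TTTTT
  T.TTT
Step 3: 4 trees catch fire, 4 burn out
  .....
  F....
  .F..F
  TTTFT
  T.TTT
Step 4: 4 trees catch fire, 4 burn out
  .....
  .....
  .....
  TFF.F
  T.TFT
Step 5: 3 trees catch fire, 4 burn out
  .....
  .....
  .....
  F....
  T.F.F
Step 6: 1 trees catch fire, 3 burn out
  .....
  .....
  .....
  .....
  F....

.....
.....
.....
.....
F....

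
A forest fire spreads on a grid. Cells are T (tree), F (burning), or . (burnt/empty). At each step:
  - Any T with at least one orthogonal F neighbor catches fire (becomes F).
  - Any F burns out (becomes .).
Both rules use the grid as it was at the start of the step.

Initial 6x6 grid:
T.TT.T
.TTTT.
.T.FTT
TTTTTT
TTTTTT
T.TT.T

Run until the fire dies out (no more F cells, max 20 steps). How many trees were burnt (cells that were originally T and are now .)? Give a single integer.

Answer: 25

Derivation:
Step 1: +3 fires, +1 burnt (F count now 3)
Step 2: +7 fires, +3 burnt (F count now 7)
Step 3: +7 fires, +7 burnt (F count now 7)
Step 4: +5 fires, +7 burnt (F count now 5)
Step 5: +2 fires, +5 burnt (F count now 2)
Step 6: +1 fires, +2 burnt (F count now 1)
Step 7: +0 fires, +1 burnt (F count now 0)
Fire out after step 7
Initially T: 27, now '.': 34
Total burnt (originally-T cells now '.'): 25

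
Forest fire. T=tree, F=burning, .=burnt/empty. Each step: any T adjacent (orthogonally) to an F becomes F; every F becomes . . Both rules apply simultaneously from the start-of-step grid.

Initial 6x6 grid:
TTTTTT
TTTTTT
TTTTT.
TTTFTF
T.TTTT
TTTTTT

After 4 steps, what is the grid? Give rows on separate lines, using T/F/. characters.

Step 1: 5 trees catch fire, 2 burn out
  TTTTTT
  TTTTTT
  TTTFT.
  TTF.F.
  T.TFTF
  TTTTTT
Step 2: 8 trees catch fire, 5 burn out
  TTTTTT
  TTTFTT
  TTF.F.
  TF....
  T.F.F.
  TTTFTF
Step 3: 7 trees catch fire, 8 burn out
  TTTFTT
  TTF.FT
  TF....
  F.....
  T.....
  TTF.F.
Step 4: 7 trees catch fire, 7 burn out
  TTF.FT
  TF...F
  F.....
  ......
  F.....
  TF....

TTF.FT
TF...F
F.....
......
F.....
TF....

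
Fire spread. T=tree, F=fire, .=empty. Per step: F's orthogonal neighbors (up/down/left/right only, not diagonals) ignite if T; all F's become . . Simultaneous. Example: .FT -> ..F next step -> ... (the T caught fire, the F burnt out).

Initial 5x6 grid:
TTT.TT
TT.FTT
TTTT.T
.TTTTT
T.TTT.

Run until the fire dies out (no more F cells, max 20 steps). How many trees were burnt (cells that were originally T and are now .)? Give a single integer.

Answer: 22

Derivation:
Step 1: +2 fires, +1 burnt (F count now 2)
Step 2: +4 fires, +2 burnt (F count now 4)
Step 3: +6 fires, +4 burnt (F count now 6)
Step 4: +6 fires, +6 burnt (F count now 6)
Step 5: +2 fires, +6 burnt (F count now 2)
Step 6: +2 fires, +2 burnt (F count now 2)
Step 7: +0 fires, +2 burnt (F count now 0)
Fire out after step 7
Initially T: 23, now '.': 29
Total burnt (originally-T cells now '.'): 22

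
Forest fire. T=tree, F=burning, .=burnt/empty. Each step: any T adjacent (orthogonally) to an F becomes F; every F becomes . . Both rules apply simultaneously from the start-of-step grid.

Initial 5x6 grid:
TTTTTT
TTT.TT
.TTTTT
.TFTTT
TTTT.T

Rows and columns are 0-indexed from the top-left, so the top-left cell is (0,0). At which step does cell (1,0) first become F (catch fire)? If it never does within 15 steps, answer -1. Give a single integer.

Step 1: cell (1,0)='T' (+4 fires, +1 burnt)
Step 2: cell (1,0)='T' (+6 fires, +4 burnt)
Step 3: cell (1,0)='T' (+5 fires, +6 burnt)
Step 4: cell (1,0)='F' (+6 fires, +5 burnt)
  -> target ignites at step 4
Step 5: cell (1,0)='.' (+3 fires, +6 burnt)
Step 6: cell (1,0)='.' (+1 fires, +3 burnt)
Step 7: cell (1,0)='.' (+0 fires, +1 burnt)
  fire out at step 7

4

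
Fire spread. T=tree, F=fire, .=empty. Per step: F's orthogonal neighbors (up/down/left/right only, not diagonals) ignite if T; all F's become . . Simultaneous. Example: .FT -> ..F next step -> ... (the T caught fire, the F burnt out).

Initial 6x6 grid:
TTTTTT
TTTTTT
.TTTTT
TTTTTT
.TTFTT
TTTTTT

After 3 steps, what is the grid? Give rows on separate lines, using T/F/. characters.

Step 1: 4 trees catch fire, 1 burn out
  TTTTTT
  TTTTTT
  .TTTTT
  TTTFTT
  .TF.FT
  TTTFTT
Step 2: 7 trees catch fire, 4 burn out
  TTTTTT
  TTTTTT
  .TTFTT
  TTF.FT
  .F...F
  TTF.FT
Step 3: 7 trees catch fire, 7 burn out
  TTTTTT
  TTTFTT
  .TF.FT
  TF...F
  ......
  TF...F

TTTTTT
TTTFTT
.TF.FT
TF...F
......
TF...F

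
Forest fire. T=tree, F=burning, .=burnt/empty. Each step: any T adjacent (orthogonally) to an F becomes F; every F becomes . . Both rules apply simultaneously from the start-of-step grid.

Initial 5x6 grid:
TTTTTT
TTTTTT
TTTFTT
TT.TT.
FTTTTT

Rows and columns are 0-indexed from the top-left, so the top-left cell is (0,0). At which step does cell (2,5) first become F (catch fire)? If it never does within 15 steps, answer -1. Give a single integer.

Step 1: cell (2,5)='T' (+6 fires, +2 burnt)
Step 2: cell (2,5)='F' (+10 fires, +6 burnt)
  -> target ignites at step 2
Step 3: cell (2,5)='.' (+6 fires, +10 burnt)
Step 4: cell (2,5)='.' (+4 fires, +6 burnt)
Step 5: cell (2,5)='.' (+0 fires, +4 burnt)
  fire out at step 5

2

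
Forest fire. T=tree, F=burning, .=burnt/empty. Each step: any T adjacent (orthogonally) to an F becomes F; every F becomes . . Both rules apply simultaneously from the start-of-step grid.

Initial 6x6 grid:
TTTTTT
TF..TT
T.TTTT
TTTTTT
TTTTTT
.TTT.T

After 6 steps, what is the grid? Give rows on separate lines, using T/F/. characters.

Step 1: 2 trees catch fire, 1 burn out
  TFTTTT
  F...TT
  T.TTTT
  TTTTTT
  TTTTTT
  .TTT.T
Step 2: 3 trees catch fire, 2 burn out
  F.FTTT
  ....TT
  F.TTTT
  TTTTTT
  TTTTTT
  .TTT.T
Step 3: 2 trees catch fire, 3 burn out
  ...FTT
  ....TT
  ..TTTT
  FTTTTT
  TTTTTT
  .TTT.T
Step 4: 3 trees catch fire, 2 burn out
  ....FT
  ....TT
  ..TTTT
  .FTTTT
  FTTTTT
  .TTT.T
Step 5: 4 trees catch fire, 3 burn out
  .....F
  ....FT
  ..TTTT
  ..FTTT
  .FTTTT
  .TTT.T
Step 6: 6 trees catch fire, 4 burn out
  ......
  .....F
  ..FTFT
  ...FTT
  ..FTTT
  .FTT.T

......
.....F
..FTFT
...FTT
..FTTT
.FTT.T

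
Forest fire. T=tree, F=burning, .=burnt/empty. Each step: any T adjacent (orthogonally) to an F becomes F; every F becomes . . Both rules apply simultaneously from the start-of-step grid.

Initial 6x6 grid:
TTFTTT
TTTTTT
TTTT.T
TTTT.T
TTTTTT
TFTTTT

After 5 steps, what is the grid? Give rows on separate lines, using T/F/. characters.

Step 1: 6 trees catch fire, 2 burn out
  TF.FTT
  TTFTTT
  TTTT.T
  TTTT.T
  TFTTTT
  F.FTTT
Step 2: 9 trees catch fire, 6 burn out
  F...FT
  TF.FTT
  TTFT.T
  TFTT.T
  F.FTTT
  ...FTT
Step 3: 9 trees catch fire, 9 burn out
  .....F
  F...FT
  TF.F.T
  F.FT.T
  ...FTT
  ....FT
Step 4: 5 trees catch fire, 9 burn out
  ......
  .....F
  F....T
  ...F.T
  ....FT
  .....F
Step 5: 2 trees catch fire, 5 burn out
  ......
  ......
  .....F
  .....T
  .....F
  ......

......
......
.....F
.....T
.....F
......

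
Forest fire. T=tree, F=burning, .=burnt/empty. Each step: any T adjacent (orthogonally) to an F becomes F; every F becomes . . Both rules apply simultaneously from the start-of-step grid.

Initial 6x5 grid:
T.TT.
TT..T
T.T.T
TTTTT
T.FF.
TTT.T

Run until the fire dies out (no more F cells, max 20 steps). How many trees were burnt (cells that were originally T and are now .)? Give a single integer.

Answer: 16

Derivation:
Step 1: +3 fires, +2 burnt (F count now 3)
Step 2: +4 fires, +3 burnt (F count now 4)
Step 3: +3 fires, +4 burnt (F count now 3)
Step 4: +3 fires, +3 burnt (F count now 3)
Step 5: +1 fires, +3 burnt (F count now 1)
Step 6: +2 fires, +1 burnt (F count now 2)
Step 7: +0 fires, +2 burnt (F count now 0)
Fire out after step 7
Initially T: 19, now '.': 27
Total burnt (originally-T cells now '.'): 16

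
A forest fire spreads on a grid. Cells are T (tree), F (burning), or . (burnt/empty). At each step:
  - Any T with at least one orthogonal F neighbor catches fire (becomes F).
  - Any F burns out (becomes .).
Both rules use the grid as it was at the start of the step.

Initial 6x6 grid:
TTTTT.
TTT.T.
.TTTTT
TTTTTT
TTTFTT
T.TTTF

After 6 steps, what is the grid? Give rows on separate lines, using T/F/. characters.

Step 1: 6 trees catch fire, 2 burn out
  TTTTT.
  TTT.T.
  .TTTTT
  TTTFTT
  TTF.FF
  T.TFF.
Step 2: 6 trees catch fire, 6 burn out
  TTTTT.
  TTT.T.
  .TTFTT
  TTF.FF
  TF....
  T.F...
Step 3: 5 trees catch fire, 6 burn out
  TTTTT.
  TTT.T.
  .TF.FF
  TF....
  F.....
  T.....
Step 4: 5 trees catch fire, 5 burn out
  TTTTT.
  TTF.F.
  .F....
  F.....
  ......
  F.....
Step 5: 3 trees catch fire, 5 burn out
  TTFTF.
  TF....
  ......
  ......
  ......
  ......
Step 6: 3 trees catch fire, 3 burn out
  TF.F..
  F.....
  ......
  ......
  ......
  ......

TF.F..
F.....
......
......
......
......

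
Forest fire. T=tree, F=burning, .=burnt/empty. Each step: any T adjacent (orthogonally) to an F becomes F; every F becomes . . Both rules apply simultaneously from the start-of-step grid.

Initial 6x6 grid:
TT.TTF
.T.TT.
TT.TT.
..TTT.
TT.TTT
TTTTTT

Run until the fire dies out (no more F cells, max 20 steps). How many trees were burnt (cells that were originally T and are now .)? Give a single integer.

Step 1: +1 fires, +1 burnt (F count now 1)
Step 2: +2 fires, +1 burnt (F count now 2)
Step 3: +2 fires, +2 burnt (F count now 2)
Step 4: +2 fires, +2 burnt (F count now 2)
Step 5: +2 fires, +2 burnt (F count now 2)
Step 6: +4 fires, +2 burnt (F count now 4)
Step 7: +2 fires, +4 burnt (F count now 2)
Step 8: +1 fires, +2 burnt (F count now 1)
Step 9: +1 fires, +1 burnt (F count now 1)
Step 10: +2 fires, +1 burnt (F count now 2)
Step 11: +1 fires, +2 burnt (F count now 1)
Step 12: +0 fires, +1 burnt (F count now 0)
Fire out after step 12
Initially T: 25, now '.': 31
Total burnt (originally-T cells now '.'): 20

Answer: 20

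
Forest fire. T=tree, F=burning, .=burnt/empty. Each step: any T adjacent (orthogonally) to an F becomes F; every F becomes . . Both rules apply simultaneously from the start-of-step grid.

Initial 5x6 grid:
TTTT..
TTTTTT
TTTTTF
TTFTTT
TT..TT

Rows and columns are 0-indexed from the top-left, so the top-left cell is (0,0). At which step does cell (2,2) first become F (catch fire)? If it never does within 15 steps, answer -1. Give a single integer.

Step 1: cell (2,2)='F' (+6 fires, +2 burnt)
  -> target ignites at step 1
Step 2: cell (2,2)='.' (+8 fires, +6 burnt)
Step 3: cell (2,2)='.' (+6 fires, +8 burnt)
Step 4: cell (2,2)='.' (+3 fires, +6 burnt)
Step 5: cell (2,2)='.' (+1 fires, +3 burnt)
Step 6: cell (2,2)='.' (+0 fires, +1 burnt)
  fire out at step 6

1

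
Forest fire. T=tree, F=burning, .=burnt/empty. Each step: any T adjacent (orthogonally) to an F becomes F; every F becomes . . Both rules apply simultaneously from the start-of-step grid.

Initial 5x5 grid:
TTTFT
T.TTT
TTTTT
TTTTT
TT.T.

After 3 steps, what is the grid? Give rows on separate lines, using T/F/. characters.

Step 1: 3 trees catch fire, 1 burn out
  TTF.F
  T.TFT
  TTTTT
  TTTTT
  TT.T.
Step 2: 4 trees catch fire, 3 burn out
  TF...
  T.F.F
  TTTFT
  TTTTT
  TT.T.
Step 3: 4 trees catch fire, 4 burn out
  F....
  T....
  TTF.F
  TTTFT
  TT.T.

F....
T....
TTF.F
TTTFT
TT.T.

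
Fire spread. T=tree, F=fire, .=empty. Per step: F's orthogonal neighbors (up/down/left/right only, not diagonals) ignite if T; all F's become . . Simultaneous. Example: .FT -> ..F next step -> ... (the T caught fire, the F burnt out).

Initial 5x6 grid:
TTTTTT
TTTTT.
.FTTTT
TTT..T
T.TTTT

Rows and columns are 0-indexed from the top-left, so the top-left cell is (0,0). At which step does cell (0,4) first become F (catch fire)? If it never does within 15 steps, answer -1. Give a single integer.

Step 1: cell (0,4)='T' (+3 fires, +1 burnt)
Step 2: cell (0,4)='T' (+6 fires, +3 burnt)
Step 3: cell (0,4)='T' (+6 fires, +6 burnt)
Step 4: cell (0,4)='T' (+4 fires, +6 burnt)
Step 5: cell (0,4)='F' (+3 fires, +4 burnt)
  -> target ignites at step 5
Step 6: cell (0,4)='.' (+2 fires, +3 burnt)
Step 7: cell (0,4)='.' (+0 fires, +2 burnt)
  fire out at step 7

5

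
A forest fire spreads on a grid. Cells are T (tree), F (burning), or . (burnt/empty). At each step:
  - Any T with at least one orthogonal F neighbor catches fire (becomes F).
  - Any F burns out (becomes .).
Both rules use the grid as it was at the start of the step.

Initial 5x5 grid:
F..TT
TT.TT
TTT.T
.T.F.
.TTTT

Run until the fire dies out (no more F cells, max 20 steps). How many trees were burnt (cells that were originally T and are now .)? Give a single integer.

Answer: 10

Derivation:
Step 1: +2 fires, +2 burnt (F count now 2)
Step 2: +4 fires, +2 burnt (F count now 4)
Step 3: +2 fires, +4 burnt (F count now 2)
Step 4: +2 fires, +2 burnt (F count now 2)
Step 5: +0 fires, +2 burnt (F count now 0)
Fire out after step 5
Initially T: 15, now '.': 20
Total burnt (originally-T cells now '.'): 10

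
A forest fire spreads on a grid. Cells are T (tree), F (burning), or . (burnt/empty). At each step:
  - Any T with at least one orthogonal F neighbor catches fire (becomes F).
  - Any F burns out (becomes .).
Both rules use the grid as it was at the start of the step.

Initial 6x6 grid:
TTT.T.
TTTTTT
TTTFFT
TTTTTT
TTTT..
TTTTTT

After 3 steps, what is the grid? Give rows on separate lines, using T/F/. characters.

Step 1: 6 trees catch fire, 2 burn out
  TTT.T.
  TTTFFT
  TTF..F
  TTTFFT
  TTTT..
  TTTTTT
Step 2: 7 trees catch fire, 6 burn out
  TTT.F.
  TTF..F
  TF....
  TTF..F
  TTTF..
  TTTTTT
Step 3: 6 trees catch fire, 7 burn out
  TTF...
  TF....
  F.....
  TF....
  TTF...
  TTTFTT

TTF...
TF....
F.....
TF....
TTF...
TTTFTT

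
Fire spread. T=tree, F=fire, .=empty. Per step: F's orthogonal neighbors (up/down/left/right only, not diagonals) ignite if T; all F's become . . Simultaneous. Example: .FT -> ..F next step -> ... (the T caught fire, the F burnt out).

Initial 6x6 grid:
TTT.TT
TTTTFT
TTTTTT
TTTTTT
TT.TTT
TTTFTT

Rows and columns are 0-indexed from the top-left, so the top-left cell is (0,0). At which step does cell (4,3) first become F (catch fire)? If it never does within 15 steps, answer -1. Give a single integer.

Step 1: cell (4,3)='F' (+7 fires, +2 burnt)
  -> target ignites at step 1
Step 2: cell (4,3)='.' (+9 fires, +7 burnt)
Step 3: cell (4,3)='.' (+8 fires, +9 burnt)
Step 4: cell (4,3)='.' (+5 fires, +8 burnt)
Step 5: cell (4,3)='.' (+3 fires, +5 burnt)
Step 6: cell (4,3)='.' (+0 fires, +3 burnt)
  fire out at step 6

1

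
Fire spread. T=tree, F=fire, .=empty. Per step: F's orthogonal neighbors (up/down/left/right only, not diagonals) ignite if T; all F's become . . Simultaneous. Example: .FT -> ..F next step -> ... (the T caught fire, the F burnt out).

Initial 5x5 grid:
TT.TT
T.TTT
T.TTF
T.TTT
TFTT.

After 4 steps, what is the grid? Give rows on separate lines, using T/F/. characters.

Step 1: 5 trees catch fire, 2 burn out
  TT.TT
  T.TTF
  T.TF.
  T.TTF
  F.FT.
Step 2: 7 trees catch fire, 5 burn out
  TT.TF
  T.TF.
  T.F..
  F.FF.
  ...F.
Step 3: 3 trees catch fire, 7 burn out
  TT.F.
  T.F..
  F....
  .....
  .....
Step 4: 1 trees catch fire, 3 burn out
  TT...
  F....
  .....
  .....
  .....

TT...
F....
.....
.....
.....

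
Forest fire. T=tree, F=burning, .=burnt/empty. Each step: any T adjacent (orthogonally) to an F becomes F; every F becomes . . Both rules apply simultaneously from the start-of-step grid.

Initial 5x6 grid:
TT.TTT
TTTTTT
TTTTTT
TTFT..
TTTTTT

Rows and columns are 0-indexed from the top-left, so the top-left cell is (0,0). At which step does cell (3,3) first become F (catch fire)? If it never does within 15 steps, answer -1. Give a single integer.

Step 1: cell (3,3)='F' (+4 fires, +1 burnt)
  -> target ignites at step 1
Step 2: cell (3,3)='.' (+6 fires, +4 burnt)
Step 3: cell (3,3)='.' (+6 fires, +6 burnt)
Step 4: cell (3,3)='.' (+6 fires, +6 burnt)
Step 5: cell (3,3)='.' (+3 fires, +6 burnt)
Step 6: cell (3,3)='.' (+1 fires, +3 burnt)
Step 7: cell (3,3)='.' (+0 fires, +1 burnt)
  fire out at step 7

1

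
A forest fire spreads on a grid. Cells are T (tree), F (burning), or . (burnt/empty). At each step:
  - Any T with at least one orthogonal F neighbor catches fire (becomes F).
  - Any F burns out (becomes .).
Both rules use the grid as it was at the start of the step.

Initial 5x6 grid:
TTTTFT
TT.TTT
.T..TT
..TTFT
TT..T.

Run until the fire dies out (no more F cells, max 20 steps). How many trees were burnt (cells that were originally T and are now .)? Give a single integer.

Step 1: +7 fires, +2 burnt (F count now 7)
Step 2: +5 fires, +7 burnt (F count now 5)
Step 3: +1 fires, +5 burnt (F count now 1)
Step 4: +2 fires, +1 burnt (F count now 2)
Step 5: +2 fires, +2 burnt (F count now 2)
Step 6: +0 fires, +2 burnt (F count now 0)
Fire out after step 6
Initially T: 19, now '.': 28
Total burnt (originally-T cells now '.'): 17

Answer: 17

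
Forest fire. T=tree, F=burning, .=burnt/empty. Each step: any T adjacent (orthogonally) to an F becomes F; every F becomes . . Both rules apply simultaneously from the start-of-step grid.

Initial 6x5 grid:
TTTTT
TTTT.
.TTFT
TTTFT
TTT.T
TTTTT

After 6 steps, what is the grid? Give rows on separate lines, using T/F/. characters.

Step 1: 5 trees catch fire, 2 burn out
  TTTTT
  TTTF.
  .TF.F
  TTF.F
  TTT.T
  TTTTT
Step 2: 6 trees catch fire, 5 burn out
  TTTFT
  TTF..
  .F...
  TF...
  TTF.F
  TTTTT
Step 3: 7 trees catch fire, 6 burn out
  TTF.F
  TF...
  .....
  F....
  TF...
  TTFTF
Step 4: 5 trees catch fire, 7 burn out
  TF...
  F....
  .....
  .....
  F....
  TF.F.
Step 5: 2 trees catch fire, 5 burn out
  F....
  .....
  .....
  .....
  .....
  F....
Step 6: 0 trees catch fire, 2 burn out
  .....
  .....
  .....
  .....
  .....
  .....

.....
.....
.....
.....
.....
.....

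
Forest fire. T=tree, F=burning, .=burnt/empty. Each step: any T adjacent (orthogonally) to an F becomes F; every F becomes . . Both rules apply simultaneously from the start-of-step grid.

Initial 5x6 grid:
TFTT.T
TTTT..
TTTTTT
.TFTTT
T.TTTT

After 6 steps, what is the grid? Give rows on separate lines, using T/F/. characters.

Step 1: 7 trees catch fire, 2 burn out
  F.FT.T
  TFTT..
  TTFTTT
  .F.FTT
  T.FTTT
Step 2: 7 trees catch fire, 7 burn out
  ...F.T
  F.FT..
  TF.FTT
  ....FT
  T..FTT
Step 3: 5 trees catch fire, 7 burn out
  .....T
  ...F..
  F...FT
  .....F
  T...FT
Step 4: 2 trees catch fire, 5 burn out
  .....T
  ......
  .....F
  ......
  T....F
Step 5: 0 trees catch fire, 2 burn out
  .....T
  ......
  ......
  ......
  T.....
Step 6: 0 trees catch fire, 0 burn out
  .....T
  ......
  ......
  ......
  T.....

.....T
......
......
......
T.....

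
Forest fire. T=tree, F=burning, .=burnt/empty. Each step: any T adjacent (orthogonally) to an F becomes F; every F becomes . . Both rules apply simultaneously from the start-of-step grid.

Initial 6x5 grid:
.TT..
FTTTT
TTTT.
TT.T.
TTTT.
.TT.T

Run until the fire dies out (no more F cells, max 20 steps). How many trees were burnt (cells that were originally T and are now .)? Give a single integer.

Step 1: +2 fires, +1 burnt (F count now 2)
Step 2: +4 fires, +2 burnt (F count now 4)
Step 3: +5 fires, +4 burnt (F count now 5)
Step 4: +3 fires, +5 burnt (F count now 3)
Step 5: +3 fires, +3 burnt (F count now 3)
Step 6: +2 fires, +3 burnt (F count now 2)
Step 7: +0 fires, +2 burnt (F count now 0)
Fire out after step 7
Initially T: 20, now '.': 29
Total burnt (originally-T cells now '.'): 19

Answer: 19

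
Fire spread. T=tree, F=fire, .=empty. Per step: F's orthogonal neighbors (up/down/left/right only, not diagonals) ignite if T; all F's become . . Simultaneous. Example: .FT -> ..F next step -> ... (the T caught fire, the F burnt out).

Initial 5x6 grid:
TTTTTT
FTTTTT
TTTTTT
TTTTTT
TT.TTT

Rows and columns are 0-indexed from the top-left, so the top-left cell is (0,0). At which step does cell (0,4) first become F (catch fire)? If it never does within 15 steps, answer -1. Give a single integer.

Step 1: cell (0,4)='T' (+3 fires, +1 burnt)
Step 2: cell (0,4)='T' (+4 fires, +3 burnt)
Step 3: cell (0,4)='T' (+5 fires, +4 burnt)
Step 4: cell (0,4)='T' (+5 fires, +5 burnt)
Step 5: cell (0,4)='F' (+4 fires, +5 burnt)
  -> target ignites at step 5
Step 6: cell (0,4)='.' (+4 fires, +4 burnt)
Step 7: cell (0,4)='.' (+2 fires, +4 burnt)
Step 8: cell (0,4)='.' (+1 fires, +2 burnt)
Step 9: cell (0,4)='.' (+0 fires, +1 burnt)
  fire out at step 9

5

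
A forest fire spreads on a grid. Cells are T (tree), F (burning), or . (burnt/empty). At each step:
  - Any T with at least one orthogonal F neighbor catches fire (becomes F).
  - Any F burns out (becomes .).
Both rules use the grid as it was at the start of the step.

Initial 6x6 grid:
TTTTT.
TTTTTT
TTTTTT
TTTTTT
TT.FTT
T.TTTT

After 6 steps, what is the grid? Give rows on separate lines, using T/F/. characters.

Step 1: 3 trees catch fire, 1 burn out
  TTTTT.
  TTTTTT
  TTTTTT
  TTTFTT
  TT..FT
  T.TFTT
Step 2: 6 trees catch fire, 3 burn out
  TTTTT.
  TTTTTT
  TTTFTT
  TTF.FT
  TT...F
  T.F.FT
Step 3: 6 trees catch fire, 6 burn out
  TTTTT.
  TTTFTT
  TTF.FT
  TF...F
  TT....
  T....F
Step 4: 7 trees catch fire, 6 burn out
  TTTFT.
  TTF.FT
  TF...F
  F.....
  TF....
  T.....
Step 5: 6 trees catch fire, 7 burn out
  TTF.F.
  TF...F
  F.....
  ......
  F.....
  T.....
Step 6: 3 trees catch fire, 6 burn out
  TF....
  F.....
  ......
  ......
  ......
  F.....

TF....
F.....
......
......
......
F.....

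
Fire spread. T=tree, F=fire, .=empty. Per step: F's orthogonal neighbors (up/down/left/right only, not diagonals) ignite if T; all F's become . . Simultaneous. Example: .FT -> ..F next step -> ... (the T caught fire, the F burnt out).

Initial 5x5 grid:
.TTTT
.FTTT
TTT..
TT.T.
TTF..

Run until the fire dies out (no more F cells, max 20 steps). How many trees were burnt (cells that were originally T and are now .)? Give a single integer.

Answer: 14

Derivation:
Step 1: +4 fires, +2 burnt (F count now 4)
Step 2: +6 fires, +4 burnt (F count now 6)
Step 3: +3 fires, +6 burnt (F count now 3)
Step 4: +1 fires, +3 burnt (F count now 1)
Step 5: +0 fires, +1 burnt (F count now 0)
Fire out after step 5
Initially T: 15, now '.': 24
Total burnt (originally-T cells now '.'): 14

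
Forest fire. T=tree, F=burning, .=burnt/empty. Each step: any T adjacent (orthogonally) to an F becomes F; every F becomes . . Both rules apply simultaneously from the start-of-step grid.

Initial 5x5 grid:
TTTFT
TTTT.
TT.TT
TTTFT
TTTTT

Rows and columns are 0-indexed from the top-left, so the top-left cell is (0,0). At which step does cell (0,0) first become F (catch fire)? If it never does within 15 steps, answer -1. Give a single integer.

Step 1: cell (0,0)='T' (+7 fires, +2 burnt)
Step 2: cell (0,0)='T' (+6 fires, +7 burnt)
Step 3: cell (0,0)='F' (+5 fires, +6 burnt)
  -> target ignites at step 3
Step 4: cell (0,0)='.' (+3 fires, +5 burnt)
Step 5: cell (0,0)='.' (+0 fires, +3 burnt)
  fire out at step 5

3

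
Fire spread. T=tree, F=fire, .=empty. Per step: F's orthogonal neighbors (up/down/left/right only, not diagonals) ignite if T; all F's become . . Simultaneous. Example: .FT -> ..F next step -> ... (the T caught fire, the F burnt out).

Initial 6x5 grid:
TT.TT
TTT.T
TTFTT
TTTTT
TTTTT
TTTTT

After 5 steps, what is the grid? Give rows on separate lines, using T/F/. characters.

Step 1: 4 trees catch fire, 1 burn out
  TT.TT
  TTF.T
  TF.FT
  TTFTT
  TTTTT
  TTTTT
Step 2: 6 trees catch fire, 4 burn out
  TT.TT
  TF..T
  F...F
  TF.FT
  TTFTT
  TTTTT
Step 3: 8 trees catch fire, 6 burn out
  TF.TT
  F...F
  .....
  F...F
  TF.FT
  TTFTT
Step 4: 6 trees catch fire, 8 burn out
  F..TF
  .....
  .....
  .....
  F...F
  TF.FT
Step 5: 3 trees catch fire, 6 burn out
  ...F.
  .....
  .....
  .....
  .....
  F...F

...F.
.....
.....
.....
.....
F...F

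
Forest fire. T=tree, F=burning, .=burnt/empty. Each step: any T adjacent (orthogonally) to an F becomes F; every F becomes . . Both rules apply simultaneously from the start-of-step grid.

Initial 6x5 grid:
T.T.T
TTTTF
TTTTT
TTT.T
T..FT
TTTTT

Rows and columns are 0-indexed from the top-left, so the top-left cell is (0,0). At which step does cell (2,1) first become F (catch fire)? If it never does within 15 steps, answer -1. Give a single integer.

Step 1: cell (2,1)='T' (+5 fires, +2 burnt)
Step 2: cell (2,1)='T' (+5 fires, +5 burnt)
Step 3: cell (2,1)='T' (+4 fires, +5 burnt)
Step 4: cell (2,1)='F' (+4 fires, +4 burnt)
  -> target ignites at step 4
Step 5: cell (2,1)='.' (+4 fires, +4 burnt)
Step 6: cell (2,1)='.' (+1 fires, +4 burnt)
Step 7: cell (2,1)='.' (+0 fires, +1 burnt)
  fire out at step 7

4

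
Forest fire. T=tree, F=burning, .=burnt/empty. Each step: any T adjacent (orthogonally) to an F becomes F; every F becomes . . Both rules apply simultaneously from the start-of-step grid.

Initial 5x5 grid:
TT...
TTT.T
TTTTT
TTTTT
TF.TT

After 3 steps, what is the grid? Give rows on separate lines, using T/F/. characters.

Step 1: 2 trees catch fire, 1 burn out
  TT...
  TTT.T
  TTTTT
  TFTTT
  F..TT
Step 2: 3 trees catch fire, 2 burn out
  TT...
  TTT.T
  TFTTT
  F.FTT
  ...TT
Step 3: 4 trees catch fire, 3 burn out
  TT...
  TFT.T
  F.FTT
  ...FT
  ...TT

TT...
TFT.T
F.FTT
...FT
...TT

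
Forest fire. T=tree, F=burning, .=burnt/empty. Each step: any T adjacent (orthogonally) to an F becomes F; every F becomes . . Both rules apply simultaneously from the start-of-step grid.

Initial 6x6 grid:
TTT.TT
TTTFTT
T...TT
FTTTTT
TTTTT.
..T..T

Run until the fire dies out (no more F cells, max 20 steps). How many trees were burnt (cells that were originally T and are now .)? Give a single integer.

Answer: 24

Derivation:
Step 1: +5 fires, +2 burnt (F count now 5)
Step 2: +8 fires, +5 burnt (F count now 8)
Step 3: +7 fires, +8 burnt (F count now 7)
Step 4: +4 fires, +7 burnt (F count now 4)
Step 5: +0 fires, +4 burnt (F count now 0)
Fire out after step 5
Initially T: 25, now '.': 35
Total burnt (originally-T cells now '.'): 24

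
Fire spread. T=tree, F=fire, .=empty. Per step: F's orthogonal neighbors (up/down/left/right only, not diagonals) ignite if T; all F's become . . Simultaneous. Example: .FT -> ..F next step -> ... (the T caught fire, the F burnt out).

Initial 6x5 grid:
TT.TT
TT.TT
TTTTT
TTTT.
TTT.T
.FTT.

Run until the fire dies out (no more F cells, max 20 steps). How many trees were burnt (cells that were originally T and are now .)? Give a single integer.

Answer: 22

Derivation:
Step 1: +2 fires, +1 burnt (F count now 2)
Step 2: +4 fires, +2 burnt (F count now 4)
Step 3: +3 fires, +4 burnt (F count now 3)
Step 4: +4 fires, +3 burnt (F count now 4)
Step 5: +3 fires, +4 burnt (F count now 3)
Step 6: +3 fires, +3 burnt (F count now 3)
Step 7: +2 fires, +3 burnt (F count now 2)
Step 8: +1 fires, +2 burnt (F count now 1)
Step 9: +0 fires, +1 burnt (F count now 0)
Fire out after step 9
Initially T: 23, now '.': 29
Total burnt (originally-T cells now '.'): 22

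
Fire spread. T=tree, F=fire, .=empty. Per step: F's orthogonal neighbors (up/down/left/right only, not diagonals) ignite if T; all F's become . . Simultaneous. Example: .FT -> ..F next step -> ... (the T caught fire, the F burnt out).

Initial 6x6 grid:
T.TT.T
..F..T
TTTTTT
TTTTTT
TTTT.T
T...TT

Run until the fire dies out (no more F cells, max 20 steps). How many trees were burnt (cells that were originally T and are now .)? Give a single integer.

Step 1: +2 fires, +1 burnt (F count now 2)
Step 2: +4 fires, +2 burnt (F count now 4)
Step 3: +5 fires, +4 burnt (F count now 5)
Step 4: +5 fires, +5 burnt (F count now 5)
Step 5: +3 fires, +5 burnt (F count now 3)
Step 6: +3 fires, +3 burnt (F count now 3)
Step 7: +1 fires, +3 burnt (F count now 1)
Step 8: +1 fires, +1 burnt (F count now 1)
Step 9: +0 fires, +1 burnt (F count now 0)
Fire out after step 9
Initially T: 25, now '.': 35
Total burnt (originally-T cells now '.'): 24

Answer: 24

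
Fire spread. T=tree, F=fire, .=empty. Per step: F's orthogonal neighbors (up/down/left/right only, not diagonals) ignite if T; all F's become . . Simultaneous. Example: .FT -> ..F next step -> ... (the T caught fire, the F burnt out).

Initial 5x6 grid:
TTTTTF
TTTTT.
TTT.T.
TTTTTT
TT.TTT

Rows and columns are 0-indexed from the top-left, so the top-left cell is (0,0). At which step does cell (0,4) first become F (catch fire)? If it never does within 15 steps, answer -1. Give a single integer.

Step 1: cell (0,4)='F' (+1 fires, +1 burnt)
  -> target ignites at step 1
Step 2: cell (0,4)='.' (+2 fires, +1 burnt)
Step 3: cell (0,4)='.' (+3 fires, +2 burnt)
Step 4: cell (0,4)='.' (+3 fires, +3 burnt)
Step 5: cell (0,4)='.' (+6 fires, +3 burnt)
Step 6: cell (0,4)='.' (+5 fires, +6 burnt)
Step 7: cell (0,4)='.' (+2 fires, +5 burnt)
Step 8: cell (0,4)='.' (+2 fires, +2 burnt)
Step 9: cell (0,4)='.' (+1 fires, +2 burnt)
Step 10: cell (0,4)='.' (+0 fires, +1 burnt)
  fire out at step 10

1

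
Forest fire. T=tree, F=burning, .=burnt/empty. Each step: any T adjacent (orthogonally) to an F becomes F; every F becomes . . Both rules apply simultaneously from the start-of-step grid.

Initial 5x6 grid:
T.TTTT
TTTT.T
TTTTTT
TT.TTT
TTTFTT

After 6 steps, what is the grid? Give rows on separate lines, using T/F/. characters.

Step 1: 3 trees catch fire, 1 burn out
  T.TTTT
  TTTT.T
  TTTTTT
  TT.FTT
  TTF.FT
Step 2: 4 trees catch fire, 3 burn out
  T.TTTT
  TTTT.T
  TTTFTT
  TT..FT
  TF...F
Step 3: 6 trees catch fire, 4 burn out
  T.TTTT
  TTTF.T
  TTF.FT
  TF...F
  F.....
Step 4: 5 trees catch fire, 6 burn out
  T.TFTT
  TTF..T
  TF...F
  F.....
  ......
Step 5: 5 trees catch fire, 5 burn out
  T.F.FT
  TF...F
  F.....
  ......
  ......
Step 6: 2 trees catch fire, 5 burn out
  T....F
  F.....
  ......
  ......
  ......

T....F
F.....
......
......
......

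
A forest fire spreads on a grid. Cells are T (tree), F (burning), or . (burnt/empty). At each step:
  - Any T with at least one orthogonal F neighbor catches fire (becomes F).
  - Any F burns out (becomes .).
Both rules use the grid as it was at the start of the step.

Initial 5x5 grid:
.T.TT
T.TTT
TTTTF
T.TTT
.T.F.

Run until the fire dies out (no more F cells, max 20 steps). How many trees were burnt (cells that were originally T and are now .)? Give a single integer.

Answer: 14

Derivation:
Step 1: +4 fires, +2 burnt (F count now 4)
Step 2: +4 fires, +4 burnt (F count now 4)
Step 3: +3 fires, +4 burnt (F count now 3)
Step 4: +1 fires, +3 burnt (F count now 1)
Step 5: +2 fires, +1 burnt (F count now 2)
Step 6: +0 fires, +2 burnt (F count now 0)
Fire out after step 6
Initially T: 16, now '.': 23
Total burnt (originally-T cells now '.'): 14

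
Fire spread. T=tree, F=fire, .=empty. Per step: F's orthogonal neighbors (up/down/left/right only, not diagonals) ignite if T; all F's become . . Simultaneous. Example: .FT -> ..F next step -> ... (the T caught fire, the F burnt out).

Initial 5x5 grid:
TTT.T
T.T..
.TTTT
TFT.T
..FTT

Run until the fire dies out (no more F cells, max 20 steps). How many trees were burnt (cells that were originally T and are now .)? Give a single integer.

Answer: 14

Derivation:
Step 1: +4 fires, +2 burnt (F count now 4)
Step 2: +2 fires, +4 burnt (F count now 2)
Step 3: +3 fires, +2 burnt (F count now 3)
Step 4: +2 fires, +3 burnt (F count now 2)
Step 5: +1 fires, +2 burnt (F count now 1)
Step 6: +1 fires, +1 burnt (F count now 1)
Step 7: +1 fires, +1 burnt (F count now 1)
Step 8: +0 fires, +1 burnt (F count now 0)
Fire out after step 8
Initially T: 15, now '.': 24
Total burnt (originally-T cells now '.'): 14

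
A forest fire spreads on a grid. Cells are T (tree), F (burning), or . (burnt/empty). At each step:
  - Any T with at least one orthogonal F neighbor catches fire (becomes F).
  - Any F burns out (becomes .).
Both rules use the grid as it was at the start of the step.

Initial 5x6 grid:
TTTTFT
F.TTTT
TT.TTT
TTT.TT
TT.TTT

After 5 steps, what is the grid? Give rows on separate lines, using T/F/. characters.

Step 1: 5 trees catch fire, 2 burn out
  FTTF.F
  ..TTFT
  FT.TTT
  TTT.TT
  TT.TTT
Step 2: 7 trees catch fire, 5 burn out
  .FF...
  ..TF.F
  .F.TFT
  FTT.TT
  TT.TTT
Step 3: 6 trees catch fire, 7 burn out
  ......
  ..F...
  ...F.F
  .FT.FT
  FT.TTT
Step 4: 4 trees catch fire, 6 burn out
  ......
  ......
  ......
  ..F..F
  .F.TFT
Step 5: 2 trees catch fire, 4 burn out
  ......
  ......
  ......
  ......
  ...F.F

......
......
......
......
...F.F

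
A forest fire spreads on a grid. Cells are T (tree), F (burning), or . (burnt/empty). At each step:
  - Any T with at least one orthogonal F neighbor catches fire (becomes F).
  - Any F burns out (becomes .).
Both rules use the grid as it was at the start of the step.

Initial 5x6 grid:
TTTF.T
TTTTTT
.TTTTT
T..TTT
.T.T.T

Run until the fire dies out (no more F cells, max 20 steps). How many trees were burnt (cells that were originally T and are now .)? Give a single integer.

Answer: 20

Derivation:
Step 1: +2 fires, +1 burnt (F count now 2)
Step 2: +4 fires, +2 burnt (F count now 4)
Step 3: +6 fires, +4 burnt (F count now 6)
Step 4: +6 fires, +6 burnt (F count now 6)
Step 5: +1 fires, +6 burnt (F count now 1)
Step 6: +1 fires, +1 burnt (F count now 1)
Step 7: +0 fires, +1 burnt (F count now 0)
Fire out after step 7
Initially T: 22, now '.': 28
Total burnt (originally-T cells now '.'): 20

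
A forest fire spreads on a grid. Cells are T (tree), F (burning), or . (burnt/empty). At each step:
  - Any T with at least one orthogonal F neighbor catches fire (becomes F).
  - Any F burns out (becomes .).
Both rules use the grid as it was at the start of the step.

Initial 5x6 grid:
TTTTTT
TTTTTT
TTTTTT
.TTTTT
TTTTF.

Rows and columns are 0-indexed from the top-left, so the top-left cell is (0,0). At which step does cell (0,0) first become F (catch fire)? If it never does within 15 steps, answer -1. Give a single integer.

Step 1: cell (0,0)='T' (+2 fires, +1 burnt)
Step 2: cell (0,0)='T' (+4 fires, +2 burnt)
Step 3: cell (0,0)='T' (+5 fires, +4 burnt)
Step 4: cell (0,0)='T' (+6 fires, +5 burnt)
Step 5: cell (0,0)='T' (+4 fires, +6 burnt)
Step 6: cell (0,0)='T' (+3 fires, +4 burnt)
Step 7: cell (0,0)='T' (+2 fires, +3 burnt)
Step 8: cell (0,0)='F' (+1 fires, +2 burnt)
  -> target ignites at step 8
Step 9: cell (0,0)='.' (+0 fires, +1 burnt)
  fire out at step 9

8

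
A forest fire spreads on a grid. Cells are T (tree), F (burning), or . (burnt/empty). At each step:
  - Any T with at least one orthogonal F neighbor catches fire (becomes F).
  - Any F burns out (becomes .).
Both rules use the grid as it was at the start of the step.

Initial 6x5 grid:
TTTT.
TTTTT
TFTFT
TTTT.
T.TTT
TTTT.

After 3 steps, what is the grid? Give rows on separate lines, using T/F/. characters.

Step 1: 7 trees catch fire, 2 burn out
  TTTT.
  TFTFT
  F.F.F
  TFTF.
  T.TTT
  TTTT.
Step 2: 8 trees catch fire, 7 burn out
  TFTF.
  F.F.F
  .....
  F.F..
  T.TFT
  TTTT.
Step 3: 6 trees catch fire, 8 burn out
  F.F..
  .....
  .....
  .....
  F.F.F
  TTTF.

F.F..
.....
.....
.....
F.F.F
TTTF.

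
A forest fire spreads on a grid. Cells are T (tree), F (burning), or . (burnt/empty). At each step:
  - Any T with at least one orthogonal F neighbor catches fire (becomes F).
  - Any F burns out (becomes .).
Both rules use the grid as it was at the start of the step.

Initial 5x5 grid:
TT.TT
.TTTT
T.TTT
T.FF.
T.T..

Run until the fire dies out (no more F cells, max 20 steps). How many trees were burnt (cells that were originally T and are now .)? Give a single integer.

Answer: 12

Derivation:
Step 1: +3 fires, +2 burnt (F count now 3)
Step 2: +3 fires, +3 burnt (F count now 3)
Step 3: +3 fires, +3 burnt (F count now 3)
Step 4: +2 fires, +3 burnt (F count now 2)
Step 5: +1 fires, +2 burnt (F count now 1)
Step 6: +0 fires, +1 burnt (F count now 0)
Fire out after step 6
Initially T: 15, now '.': 22
Total burnt (originally-T cells now '.'): 12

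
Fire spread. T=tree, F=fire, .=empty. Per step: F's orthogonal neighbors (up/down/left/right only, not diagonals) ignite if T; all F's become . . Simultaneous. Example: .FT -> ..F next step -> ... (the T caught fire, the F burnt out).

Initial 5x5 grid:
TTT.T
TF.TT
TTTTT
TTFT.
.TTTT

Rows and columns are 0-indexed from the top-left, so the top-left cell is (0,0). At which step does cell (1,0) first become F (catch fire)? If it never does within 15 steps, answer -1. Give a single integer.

Step 1: cell (1,0)='F' (+7 fires, +2 burnt)
  -> target ignites at step 1
Step 2: cell (1,0)='.' (+7 fires, +7 burnt)
Step 3: cell (1,0)='.' (+3 fires, +7 burnt)
Step 4: cell (1,0)='.' (+1 fires, +3 burnt)
Step 5: cell (1,0)='.' (+1 fires, +1 burnt)
Step 6: cell (1,0)='.' (+0 fires, +1 burnt)
  fire out at step 6

1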